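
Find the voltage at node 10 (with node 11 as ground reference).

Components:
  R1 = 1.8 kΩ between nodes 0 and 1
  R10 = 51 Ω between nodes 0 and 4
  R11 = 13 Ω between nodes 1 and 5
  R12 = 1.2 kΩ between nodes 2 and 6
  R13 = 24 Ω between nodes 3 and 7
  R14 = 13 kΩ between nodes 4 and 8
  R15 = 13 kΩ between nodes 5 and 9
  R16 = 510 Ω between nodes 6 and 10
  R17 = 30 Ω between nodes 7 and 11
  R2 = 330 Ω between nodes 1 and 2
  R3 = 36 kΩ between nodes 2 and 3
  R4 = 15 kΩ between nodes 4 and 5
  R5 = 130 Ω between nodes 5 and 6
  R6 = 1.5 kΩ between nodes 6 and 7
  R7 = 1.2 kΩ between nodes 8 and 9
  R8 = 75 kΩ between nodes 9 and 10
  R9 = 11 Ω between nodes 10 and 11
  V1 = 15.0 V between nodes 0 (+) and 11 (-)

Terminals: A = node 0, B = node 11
Nodal analysis, taking node 11 as the 0 V reference.
Source V1 fixes V_0 = 15 V.
KCL at each unknown node (sum of currents leaving = 0; resistances in Ω):
  Node 1: (V_1 - 15)/1800 + (V_1 - V_2)/330 + (V_1 - V_5)/13 = 0
  Node 2: (V_2 - V_1)/330 + (V_2 - V_3)/36000 + (V_2 - V_6)/1200 = 0
  Node 3: (V_3 - V_2)/36000 + (V_3 - V_7)/24 = 0
  Node 4: (V_4 - V_5)/15000 + (V_4 - 15)/51 + (V_4 - V_8)/13000 = 0
  Node 5: (V_5 - V_4)/15000 + (V_5 - V_6)/130 + (V_5 - V_1)/13 + (V_5 - V_9)/13000 = 0
  Node 6: (V_6 - V_5)/130 + (V_6 - V_7)/1500 + (V_6 - V_2)/1200 + (V_6 - V_10)/510 = 0
  Node 7: (V_7 - V_6)/1500 + (V_7 - V_3)/24 + (V_7 - 0)/30 = 0
  Node 8: (V_8 - V_9)/1200 + (V_8 - V_4)/13000 = 0
  Node 9: (V_9 - V_8)/1200 + (V_9 - V_10)/75000 + (V_9 - V_5)/13000 = 0
  Node 10: (V_10 - V_9)/75000 + (V_10 - 0)/11 + (V_10 - V_6)/510 = 0
Collecting terms (coefficients in siemens):
  0.08051·V_1 - 0.00303·V_2 - 0.07692·V_5 = 0.008333
  0.003891·V_2 - 0.00303·V_1 - 0.00002778·V_3 - 0.0008333·V_6 = 0
  0.04169·V_3 - 0.00002778·V_2 - 0.04167·V_7 = 0
  0.01975·V_4 - 0.00006667·V_5 - 0.00007692·V_8 = 0.2941
  0.08476·V_5 - 0.07692·V_1 - 0.00006667·V_4 - 0.007692·V_6 - 0.00007692·V_9 = 0
  0.01115·V_6 - 0.0008333·V_2 - 0.007692·V_5 - 0.0006667·V_7 - 0.001961·V_10 = 0
  0.07567·V_7 - 0.04167·V_3 - 0.0006667·V_6 = 0
  0.0009103·V_8 - 0.00007692·V_4 - 0.0008333·V_9 = 0
  0.0009236·V_9 - 0.00007692·V_5 - 0.0008333·V_8 - 0.00001333·V_10 = 0
  0.09288·V_10 - 0.001961·V_6 - 0.00001333·V_9 = 0
Solving these 10 simultaneous equations (Gaussian elimination) gives:
  V_1 = 3.759 V, V_2 = 3.532 V, V_3 = 0.06047 V, V_4 = 14.94 V
  V_5 = 3.687 V, V_6 = 2.821 V, V_7 = 0.05815 V, V_8 = 8.877 V
  V_9 = 8.317 V, V_10 = 0.06075 V
The requested potential is V_10 = 0.06075 V.

Final answer: V_10 = 0.06075 V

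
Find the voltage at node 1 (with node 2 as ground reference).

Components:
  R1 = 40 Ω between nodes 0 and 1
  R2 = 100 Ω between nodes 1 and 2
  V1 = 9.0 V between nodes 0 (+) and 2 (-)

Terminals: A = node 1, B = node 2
Nodal analysis, taking node 2 as the 0 V reference.
Source V1 fixes V_0 = 9 V.
KCL at each unknown node (sum of currents leaving = 0; resistances in Ω):
  Node 1: (V_1 - 9)/40 + (V_1 - 0)/100 = 0
Collecting terms: 0.035 × V_1 = 0.225  =>  V_1 = 6.429 V
The requested potential is V_1 = 6.429 V.

Final answer: V_1 = 6.429 V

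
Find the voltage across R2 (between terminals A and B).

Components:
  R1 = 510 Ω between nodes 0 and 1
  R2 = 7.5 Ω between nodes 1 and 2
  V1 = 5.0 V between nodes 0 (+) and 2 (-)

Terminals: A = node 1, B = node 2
R1 and R2 are in series across V1 (node 0 → node 1 → node 2), and the output A–B is taken across R2, so this is a voltage divider.
Series current: I = V1/(R1 + R2) = 5/(510 + 7.5) = 5/517.5 = 0.009662 A
V_R2 = I × R2 = V1 × R2/(R1 + R2) = 5 × 7.5/517.5 = 0.07246 V

Final answer: 0.07246 V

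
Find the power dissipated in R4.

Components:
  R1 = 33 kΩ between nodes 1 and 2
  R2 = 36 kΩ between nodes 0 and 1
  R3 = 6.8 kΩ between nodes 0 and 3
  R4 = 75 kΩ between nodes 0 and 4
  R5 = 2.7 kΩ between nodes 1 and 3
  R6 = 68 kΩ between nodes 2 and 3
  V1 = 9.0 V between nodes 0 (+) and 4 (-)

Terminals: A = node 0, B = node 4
Nodal analysis, taking node 4 as the 0 V reference.
Source V1 fixes V_0 = 9 V.
KCL at each unknown node (sum of currents leaving = 0; resistances in Ω):
  Node 1: (V_1 - V_2)/33000 + (V_1 - 9)/36000 + (V_1 - V_3)/2700 = 0
  Node 2: (V_2 - V_1)/33000 + (V_2 - V_3)/68000 = 0
  Node 3: (V_3 - 9)/6800 + (V_3 - V_1)/2700 + (V_3 - V_2)/68000 = 0
Collecting terms (coefficients in siemens):
  0.0004285·V_1 - 0.0000303·V_2 - 0.0003704·V_3 = 0.00025
  0.00004501·V_2 - 0.0000303·V_1 - 0.00001471·V_3 = 0
  0.0005321·V_3 - 0.0003704·V_1 - 0.00001471·V_2 = 0.001324
Solving these 3 simultaneous equations (Gaussian elimination) gives:
  V_1 = 9 V, V_2 = 9 V, V_3 = 9 V
I_R4 = (V_0 - V_4)/R4 = (9 - 0)/75000 = 0.00012 A
P_R4 = I_R4² × R4 = (0.00012)² × 75000 = 0.00108 W

Final answer: 0.00108 W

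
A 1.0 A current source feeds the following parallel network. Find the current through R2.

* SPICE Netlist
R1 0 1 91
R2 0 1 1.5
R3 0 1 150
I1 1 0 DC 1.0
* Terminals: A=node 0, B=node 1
All resistors sit directly between nodes 0 and 1, so they are in parallel and share one voltage V; the full source current 1 A splits among them.
1/R_par = 1/91 + 1/1.5 + 1/150 = 0.6843 S  =>  R_par = 1.461 Ω
V = I × R_par = 1 × 1.461 = 1.461 V
I_R2 = V/R2 = 1.461/1.5 = 0.9742 A

Final answer: 0.9742 A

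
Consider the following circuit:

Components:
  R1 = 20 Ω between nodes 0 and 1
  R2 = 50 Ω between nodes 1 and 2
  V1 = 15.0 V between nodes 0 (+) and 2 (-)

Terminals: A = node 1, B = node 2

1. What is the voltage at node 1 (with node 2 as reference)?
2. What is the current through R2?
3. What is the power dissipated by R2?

Nodal analysis, taking node 2 as the 0 V reference.
Source V1 fixes V_0 = 15 V.
KCL at each unknown node (sum of currents leaving = 0; resistances in Ω):
  Node 1: (V_1 - 15)/20 + (V_1 - 0)/50 = 0
Collecting terms: 0.07 × V_1 = 0.75  =>  V_1 = 10.71 V
Part 1:
  Read off the nodal solution: V_1 = 10.71 V
Part 2:
  I_R2 = (V_1 - V_2)/R2 = (10.71 - 0)/50 = 0.2143 A
  Magnitude: I_R2 = 0.2143 A
Part 3:
  I_R2 = (V_1 - V_2)/R2 = (10.71 - 0)/50 = 0.2143 A
  P_R2 = I_R2² × R2 = (0.2143)² × 50 = 2.296 W

Final answers:
1. V_1 = 10.71 V
2. I_R2 = 0.2143 A
3. P_R2 = 2.296 W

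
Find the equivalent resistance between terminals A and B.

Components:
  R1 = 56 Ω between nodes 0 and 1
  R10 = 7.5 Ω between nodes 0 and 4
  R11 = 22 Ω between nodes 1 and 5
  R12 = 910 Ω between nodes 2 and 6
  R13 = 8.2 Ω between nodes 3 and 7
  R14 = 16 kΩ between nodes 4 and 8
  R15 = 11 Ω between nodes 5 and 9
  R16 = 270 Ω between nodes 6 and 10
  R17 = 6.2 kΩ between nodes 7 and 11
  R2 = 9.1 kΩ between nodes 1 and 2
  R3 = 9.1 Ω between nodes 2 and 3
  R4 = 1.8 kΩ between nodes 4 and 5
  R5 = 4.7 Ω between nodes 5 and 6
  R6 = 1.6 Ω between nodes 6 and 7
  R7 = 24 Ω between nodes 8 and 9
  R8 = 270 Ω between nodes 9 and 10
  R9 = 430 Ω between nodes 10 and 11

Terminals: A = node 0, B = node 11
The network is not a plain series/parallel combination. Inject a 1 A test current into terminal A (node 0) and return it from terminal B (node 11); then R_eq = V_A / (1 A).
Nodal analysis, taking node 11 as the 0 V reference.
Current source I_test pushes 1 A into node 0 and draws it out of node 11.
KCL at each unknown node (sum of currents leaving = 0; resistances in Ω):
  Node 0: (V_0 - V_1)/56 + (V_0 - V_4)/7.5 - 1 = 0
  Node 1: (V_1 - V_0)/56 + (V_1 - V_2)/9100 + (V_1 - V_5)/22 = 0
  Node 2: (V_2 - V_1)/9100 + (V_2 - V_3)/9.1 + (V_2 - V_6)/910 = 0
  Node 3: (V_3 - V_2)/9.1 + (V_3 - V_7)/8.2 = 0
  Node 4: (V_4 - V_0)/7.5 + (V_4 - V_5)/1800 + (V_4 - V_8)/16000 = 0
  Node 5: (V_5 - V_1)/22 + (V_5 - V_4)/1800 + (V_5 - V_6)/4.7 + (V_5 - V_9)/11 = 0
  Node 6: (V_6 - V_2)/910 + (V_6 - V_5)/4.7 + (V_6 - V_7)/1.6 + (V_6 - V_10)/270 = 0
  Node 7: (V_7 - V_3)/8.2 + (V_7 - V_6)/1.6 + (V_7 - 0)/6200 = 0
  Node 8: (V_8 - V_4)/16000 + (V_8 - V_9)/24 = 0
  Node 9: (V_9 - V_5)/11 + (V_9 - V_8)/24 + (V_9 - V_10)/270 = 0
  Node 10: (V_10 - V_6)/270 + (V_10 - V_9)/270 + (V_10 - 0)/430 = 0
Collecting terms (coefficients in siemens):
  0.1512·V_0 - 0.01786·V_1 - 0.1333·V_4 = 1
  0.06342·V_1 - 0.01786·V_0 - 0.0001099·V_2 - 0.04545·V_5 = 0
  0.1111·V_2 - 0.0001099·V_1 - 0.1099·V_3 - 0.001099·V_6 = 0
  0.2318·V_3 - 0.1099·V_2 - 0.122·V_7 = 0
  0.134·V_4 - 0.1333·V_0 - 0.0005556·V_5 - 0.0000625·V_8 = 0
  0.3497·V_5 - 0.04545·V_1 - 0.0005556·V_4 - 0.2128·V_6 - 0.09091·V_9 = 0
  0.8426·V_6 - 0.001099·V_2 - 0.2128·V_5 - 0.625·V_7 - 0.003704·V_10 = 0
  0.7471·V_7 - 0.122·V_3 - 0.625·V_6 = 0
  0.04173·V_8 - 0.0000625·V_4 - 0.04167·V_9 = 0
  0.1363·V_9 - 0.09091·V_5 - 0.04167·V_8 - 0.003704·V_10 = 0
  0.009733·V_10 - 0.003704·V_6 - 0.003704·V_9 = 0
Solving these 11 simultaneous equations (Gaussian elimination) gives:
  V_0 = 595.8 V, V_1 = 542.4 V, V_2 = 518.8 V, V_3 = 518.8 V
  V_4 = 595.5 V, V_5 = 521.5 V, V_6 = 518.9 V, V_7 = 518.8 V
  V_8 = 516.7 V, V_9 = 516.5 V, V_10 = 394 V
R_eq = V_0 / 1 A = 595.8 Ω

Final answer: 595.8 Ω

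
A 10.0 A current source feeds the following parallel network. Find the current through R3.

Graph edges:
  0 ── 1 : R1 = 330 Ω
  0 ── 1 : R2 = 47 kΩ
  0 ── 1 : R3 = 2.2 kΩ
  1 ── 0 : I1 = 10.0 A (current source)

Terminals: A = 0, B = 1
All resistors sit directly between nodes 0 and 1, so they are in parallel and share one voltage V; the full source current 10 A splits among them.
1/R_par = 1/330 + 1/47000 + 1/2200 = 0.003506 S  =>  R_par = 285.2 Ω
V = I × R_par = 10 × 285.2 = 2852 V
I_R3 = V/R3 = 2852/2200 = 1.296 A

Final answer: 1.296 A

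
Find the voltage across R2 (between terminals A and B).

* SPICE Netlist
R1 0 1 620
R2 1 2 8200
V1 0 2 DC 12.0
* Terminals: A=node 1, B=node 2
R1 and R2 are in series across V1 (node 0 → node 1 → node 2), and the output A–B is taken across R2, so this is a voltage divider.
Series current: I = V1/(R1 + R2) = 12/(620 + 8200) = 12/8820 = 0.001361 A
V_R2 = I × R2 = V1 × R2/(R1 + R2) = 12 × 8200/8820 = 11.16 V

Final answer: 11.16 V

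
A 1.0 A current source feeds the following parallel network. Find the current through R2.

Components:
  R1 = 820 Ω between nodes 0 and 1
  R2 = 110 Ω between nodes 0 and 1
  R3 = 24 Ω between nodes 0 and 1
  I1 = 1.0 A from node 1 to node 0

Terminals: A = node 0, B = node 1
All resistors sit directly between nodes 0 and 1, so they are in parallel and share one voltage V; the full source current 1 A splits among them.
1/R_par = 1/820 + 1/110 + 1/24 = 0.05198 S  =>  R_par = 19.24 Ω
V = I × R_par = 1 × 19.24 = 19.24 V
I_R2 = V/R2 = 19.24/110 = 0.1749 A

Final answer: 0.1749 A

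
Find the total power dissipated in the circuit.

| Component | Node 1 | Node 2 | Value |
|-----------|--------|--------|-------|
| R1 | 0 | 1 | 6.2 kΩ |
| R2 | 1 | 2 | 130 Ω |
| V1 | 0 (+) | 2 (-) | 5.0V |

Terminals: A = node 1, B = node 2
Nodal analysis, taking node 2 as the 0 V reference.
Source V1 fixes V_0 = 5 V.
KCL at each unknown node (sum of currents leaving = 0; resistances in Ω):
  Node 1: (V_1 - 5)/6200 + (V_1 - 0)/130 = 0
Collecting terms: 0.007854 × V_1 = 0.0008065  =>  V_1 = 0.1027 V
Power in each resistor, P = (ΔV)²/R:
  P_R1 = (5 - 0.1027)²/6200 = 0.003868 W
  P_R2 = (0.1027 - 0)²/130 = 0.00008111 W
P_total = P_R1 + P_R2 = 0.003949 W

Final answer: 0.003949 W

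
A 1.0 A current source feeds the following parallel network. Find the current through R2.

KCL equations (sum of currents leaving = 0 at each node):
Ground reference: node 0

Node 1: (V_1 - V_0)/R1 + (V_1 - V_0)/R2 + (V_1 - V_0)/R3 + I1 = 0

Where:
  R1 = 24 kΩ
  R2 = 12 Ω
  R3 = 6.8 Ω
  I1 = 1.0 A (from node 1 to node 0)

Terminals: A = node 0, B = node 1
All resistors sit directly between nodes 0 and 1, so they are in parallel and share one voltage V; the full source current 1 A splits among them.
1/R_par = 1/24000 + 1/12 + 1/6.8 = 0.2304 S  =>  R_par = 4.34 Ω
V = I × R_par = 1 × 4.34 = 4.34 V
I_R2 = V/R2 = 4.34/12 = 0.3616 A

Final answer: 0.3616 A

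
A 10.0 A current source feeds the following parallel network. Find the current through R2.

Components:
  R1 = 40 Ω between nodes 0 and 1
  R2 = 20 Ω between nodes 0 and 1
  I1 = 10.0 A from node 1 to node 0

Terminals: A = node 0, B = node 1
All resistors sit directly between nodes 0 and 1, so they are in parallel and share one voltage V; the full source current 10 A splits among them.
1/R_par = 1/40 + 1/20 = 0.075 S  =>  R_par = 13.33 Ω
V = I × R_par = 10 × 13.33 = 133.3 V
I_R2 = V/R2 = 133.3/20 = 6.667 A

Final answer: 6.667 A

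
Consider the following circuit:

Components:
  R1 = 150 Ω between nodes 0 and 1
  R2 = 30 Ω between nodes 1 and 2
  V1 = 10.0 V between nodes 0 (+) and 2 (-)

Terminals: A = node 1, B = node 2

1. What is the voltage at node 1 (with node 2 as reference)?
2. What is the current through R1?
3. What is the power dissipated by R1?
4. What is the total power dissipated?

Nodal analysis, taking node 2 as the 0 V reference.
Source V1 fixes V_0 = 10 V.
KCL at each unknown node (sum of currents leaving = 0; resistances in Ω):
  Node 1: (V_1 - 10)/150 + (V_1 - 0)/30 = 0
Collecting terms: 0.04 × V_1 = 0.06667  =>  V_1 = 1.667 V
Part 1:
  Read off the nodal solution: V_1 = 1.667 V
Part 2:
  I_R1 = (V_0 - V_1)/R1 = (10 - 1.667)/150 = 0.05556 A
  Magnitude: I_R1 = 0.05556 A
Part 3:
  I_R1 = (V_0 - V_1)/R1 = (10 - 1.667)/150 = 0.05556 A
  P_R1 = I_R1² × R1 = (0.05556)² × 150 = 0.463 W
Part 4:
  Power in each resistor, P = (ΔV)²/R:
    P_R1 = (10 - 1.667)²/150 = 0.463 W
    P_R2 = (1.667 - 0)²/30 = 0.09259 W
  P_total = P_R1 + P_R2 = 0.5556 W

Final answers:
1. V_1 = 1.667 V
2. I_R1 = 0.05556 A
3. P_R1 = 0.463 W
4. P_total = 0.5556 W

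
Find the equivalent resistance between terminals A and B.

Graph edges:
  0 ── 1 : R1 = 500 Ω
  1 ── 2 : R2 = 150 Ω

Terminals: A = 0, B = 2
Reduce the network between node 0 (A) and node 2 (B) by series/parallel combination:
  Rs1 = R1 + R2 (series, joined only at node 1) = 500 + 150 = 650 Ω
R_eq = 650 Ω

Final answer: 650 Ω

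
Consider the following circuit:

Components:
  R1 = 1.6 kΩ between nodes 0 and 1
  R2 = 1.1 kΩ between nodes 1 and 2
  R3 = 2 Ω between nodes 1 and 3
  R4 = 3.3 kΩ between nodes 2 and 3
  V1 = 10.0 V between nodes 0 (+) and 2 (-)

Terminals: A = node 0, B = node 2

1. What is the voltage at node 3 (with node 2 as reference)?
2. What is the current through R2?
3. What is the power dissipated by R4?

Nodal analysis, taking node 2 as the 0 V reference.
Source V1 fixes V_0 = 10 V.
KCL at each unknown node (sum of currents leaving = 0; resistances in Ω):
  Node 1: (V_1 - 10)/1600 + (V_1 - 0)/1100 + (V_1 - V_3)/2 = 0
  Node 3: (V_3 - V_1)/2 + (V_3 - 0)/3300 = 0
Collecting terms (coefficients in siemens):
  0.5015·V_1 - 0.5·V_3 = 0.00625
  0.5003·V_3 - 0.5·V_1 = 0
Determinant D = (0.5015)(0.5003) - (-0.5)(-0.5) = 0.000919
V_1 = [(0.00625)(0.5003) - (-0.5)(0)]/D = 3.402 V
V_3 = [(0.5015)(0) - (0.00625)(-0.5)]/D = 3.4 V
Part 1:
  Read off the nodal solution: V_3 = 3.4 V
Part 2:
  I_R2 = (V_1 - V_2)/R2 = (3.402 - 0)/1100 = 0.003093 A
  Magnitude: I_R2 = 0.003093 A
Part 3:
  I_R4 = (V_2 - V_3)/R4 = (0 - 3.4)/3300 = -0.00103 A
  P_R4 = I_R4² × R4 = (-0.00103)² × 3300 = 0.003504 W

Final answers:
1. V_3 = 3.4 V
2. I_R2 = 0.003093 A
3. P_R4 = 0.003504 W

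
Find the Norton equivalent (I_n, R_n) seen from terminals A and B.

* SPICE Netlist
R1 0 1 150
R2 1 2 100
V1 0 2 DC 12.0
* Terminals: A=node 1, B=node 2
Find the Thévenin equivalent first; then I_n = V_th/R_th and R_n = R_th.
Step 1 — V_th is the open-circuit voltage V_A - V_B (nothing connected across the terminals).
Nodal analysis, taking node 2 as the 0 V reference.
Source V1 fixes V_0 = 12 V.
KCL at each unknown node (sum of currents leaving = 0; resistances in Ω):
  Node 1: (V_1 - 12)/150 + (V_1 - 0)/100 = 0
Collecting terms: 0.01667 × V_1 = 0.08  =>  V_1 = 4.8 V
V_th = V_1 - V_2 = 4.8 - 0 = 4.8 V
Step 2 — R_th: zero the source — replace V1 by a short circuit (node 2 merges into node 0) — and find the resistance seen between A (node 1) and B (node 0).
Reduce the network between node 1 (A) and node 0 (B) by series/parallel combination:
  Rp1 = R1 ‖ R2 (parallel, both between nodes 0 and 1) = 1/(1/150 + 1/100) = 60 Ω
R_th = 60 Ω
I_n = V_th/R_th = 4.8/60 = 0.08 A, and R_n = R_th = 60 Ω

Final answer: I_n = 0.08 A, R_n = 60 Ω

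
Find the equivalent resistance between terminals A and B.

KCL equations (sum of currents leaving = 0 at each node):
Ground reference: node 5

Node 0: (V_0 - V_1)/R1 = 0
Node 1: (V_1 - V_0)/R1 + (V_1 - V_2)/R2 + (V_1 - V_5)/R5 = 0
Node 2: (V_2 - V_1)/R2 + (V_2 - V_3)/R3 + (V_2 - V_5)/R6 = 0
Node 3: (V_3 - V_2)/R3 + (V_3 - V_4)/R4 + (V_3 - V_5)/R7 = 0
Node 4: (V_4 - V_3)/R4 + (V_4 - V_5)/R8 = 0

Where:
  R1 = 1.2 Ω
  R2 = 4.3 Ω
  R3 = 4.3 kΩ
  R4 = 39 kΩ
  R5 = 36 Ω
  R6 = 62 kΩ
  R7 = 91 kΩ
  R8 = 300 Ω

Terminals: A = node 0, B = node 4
The network is not a plain series/parallel combination. Inject a 1 A test current into terminal A (node 0) and return it from terminal B (node 4); then R_eq = V_A / (1 A).
Nodal analysis, taking node 4 as the 0 V reference.
Current source I_test pushes 1 A into node 0 and draws it out of node 4.
KCL at each unknown node (sum of currents leaving = 0; resistances in Ω):
  Node 0: (V_0 - V_1)/1.2 - 1 = 0
  Node 1: (V_1 - V_0)/1.2 + (V_1 - V_2)/4.3 + (V_1 - V_5)/36 = 0
  Node 2: (V_2 - V_1)/4.3 + (V_2 - V_3)/4300 + (V_2 - V_5)/62000 = 0
  Node 3: (V_3 - V_2)/4300 + (V_3 - 0)/39000 + (V_3 - V_5)/91000 = 0
  Node 5: (V_5 - V_1)/36 + (V_5 - V_2)/62000 + (V_5 - V_3)/91000 + (V_5 - 0)/300 = 0
Collecting terms (coefficients in siemens):
  0.8333·V_0 - 0.8333·V_1 = 1
  1.094·V_1 - 0.8333·V_0 - 0.2326·V_2 - 0.02778·V_5 = 0
  0.2328·V_2 - 0.2326·V_1 - 0.0002326·V_3 - 0.00001613·V_5 = 0
  0.0002692·V_3 - 0.0002326·V_2 - 0.00001099·V_5 = 0
  0.03114·V_5 - 0.02778·V_1 - 0.00001613·V_2 - 0.00001099·V_3 = 0
Solving these 5 simultaneous equations (Gaussian elimination) gives:
  V_0 = 334.6 V, V_1 = 333.4 V, V_2 = 333.4 V, V_3 = 300.1 V
  V_5 = 297.7 V
R_eq = V_0 / 1 A = 334.6 Ω

Final answer: 334.6 Ω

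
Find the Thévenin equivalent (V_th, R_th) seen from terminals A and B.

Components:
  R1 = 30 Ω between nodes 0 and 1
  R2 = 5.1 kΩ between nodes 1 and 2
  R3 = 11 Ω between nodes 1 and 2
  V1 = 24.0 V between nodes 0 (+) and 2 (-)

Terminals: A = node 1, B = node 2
Step 1 — V_th is the open-circuit voltage V_A - V_B (nothing connected across the terminals).
Nodal analysis, taking node 2 as the 0 V reference.
Source V1 fixes V_0 = 24 V.
KCL at each unknown node (sum of currents leaving = 0; resistances in Ω):
  Node 1: (V_1 - 24)/30 + (V_1 - 0)/5100 + (V_1 - 0)/11 = 0
Collecting terms: 0.1244 × V_1 = 0.8  =>  V_1 = 6.429 V
V_th = V_1 - V_2 = 6.429 - 0 = 6.429 V
Step 2 — R_th: zero the source — replace V1 by a short circuit (node 2 merges into node 0) — and find the resistance seen between A (node 1) and B (node 0).
Reduce the network between node 1 (A) and node 0 (B) by series/parallel combination:
  Rp1 = R1 ‖ R2 ‖ R3 (parallel, all between nodes 0 and 1) = 1/(1/30 + 1/5100 + 1/11) = 8.036 Ω
R_th = 8.036 Ω

Final answer: V_th = 6.429 V, R_th = 8.036 Ω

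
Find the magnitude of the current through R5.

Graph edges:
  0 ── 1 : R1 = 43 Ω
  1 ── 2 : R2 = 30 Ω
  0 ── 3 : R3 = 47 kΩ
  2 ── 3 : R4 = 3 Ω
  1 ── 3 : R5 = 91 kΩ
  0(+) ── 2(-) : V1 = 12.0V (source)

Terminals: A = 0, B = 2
Nodal analysis, taking node 2 as the 0 V reference.
Source V1 fixes V_0 = 12 V.
KCL at each unknown node (sum of currents leaving = 0; resistances in Ω):
  Node 1: (V_1 - 12)/43 + (V_1 - 0)/30 + (V_1 - V_3)/91000 = 0
  Node 3: (V_3 - 12)/47000 + (V_3 - 0)/3 + (V_3 - V_1)/91000 = 0
Collecting terms (coefficients in siemens):
  0.0566·V_1 - 0.00001099·V_3 = 0.2791
  0.3334·V_3 - 0.00001099·V_1 = 0.0002553
Determinant D = (0.0566)(0.3334) - (-0.00001099)(-0.00001099) = 0.01887
V_1 = [(0.2791)(0.3334) - (-0.00001099)(0.0002553)]/D = 4.931 V
V_3 = [(0.0566)(0.0002553) - (0.2791)(-0.00001099)]/D = 0.0009284 V
I_R5 = (V_1 - V_3)/R5 = (4.931 - 0.0009284)/91000 = 0.00005417 A
|I_R5| = 0.00005417 A

Final answer: |I_R5| = 5.417e-05 A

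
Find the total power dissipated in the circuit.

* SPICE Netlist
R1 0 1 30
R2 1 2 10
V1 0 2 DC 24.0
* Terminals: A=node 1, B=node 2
Nodal analysis, taking node 2 as the 0 V reference.
Source V1 fixes V_0 = 24 V.
KCL at each unknown node (sum of currents leaving = 0; resistances in Ω):
  Node 1: (V_1 - 24)/30 + (V_1 - 0)/10 = 0
Collecting terms: 0.1333 × V_1 = 0.8  =>  V_1 = 6 V
Power in each resistor, P = (ΔV)²/R:
  P_R1 = (24 - 6)²/30 = 10.8 W
  P_R2 = (6 - 0)²/10 = 3.6 W
P_total = P_R1 + P_R2 = 14.4 W

Final answer: 14.4 W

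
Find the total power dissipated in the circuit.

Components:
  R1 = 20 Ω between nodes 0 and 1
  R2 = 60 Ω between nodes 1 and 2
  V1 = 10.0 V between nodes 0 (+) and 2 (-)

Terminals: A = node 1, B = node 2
Nodal analysis, taking node 2 as the 0 V reference.
Source V1 fixes V_0 = 10 V.
KCL at each unknown node (sum of currents leaving = 0; resistances in Ω):
  Node 1: (V_1 - 10)/20 + (V_1 - 0)/60 = 0
Collecting terms: 0.06667 × V_1 = 0.5  =>  V_1 = 7.5 V
Power in each resistor, P = (ΔV)²/R:
  P_R1 = (10 - 7.5)²/20 = 0.3125 W
  P_R2 = (7.5 - 0)²/60 = 0.9375 W
P_total = P_R1 + P_R2 = 1.25 W

Final answer: 1.25 W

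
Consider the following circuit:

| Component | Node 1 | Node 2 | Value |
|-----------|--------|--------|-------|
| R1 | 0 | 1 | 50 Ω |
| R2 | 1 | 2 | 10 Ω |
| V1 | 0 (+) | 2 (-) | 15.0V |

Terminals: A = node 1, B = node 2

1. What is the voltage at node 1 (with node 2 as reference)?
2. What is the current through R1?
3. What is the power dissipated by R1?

Nodal analysis, taking node 2 as the 0 V reference.
Source V1 fixes V_0 = 15 V.
KCL at each unknown node (sum of currents leaving = 0; resistances in Ω):
  Node 1: (V_1 - 15)/50 + (V_1 - 0)/10 = 0
Collecting terms: 0.12 × V_1 = 0.3  =>  V_1 = 2.5 V
Part 1:
  Read off the nodal solution: V_1 = 2.5 V
Part 2:
  I_R1 = (V_0 - V_1)/R1 = (15 - 2.5)/50 = 0.25 A
  Magnitude: I_R1 = 0.25 A
Part 3:
  I_R1 = (V_0 - V_1)/R1 = (15 - 2.5)/50 = 0.25 A
  P_R1 = I_R1² × R1 = (0.25)² × 50 = 3.125 W

Final answers:
1. V_1 = 2.5 V
2. I_R1 = 0.25 A
3. P_R1 = 3.125 W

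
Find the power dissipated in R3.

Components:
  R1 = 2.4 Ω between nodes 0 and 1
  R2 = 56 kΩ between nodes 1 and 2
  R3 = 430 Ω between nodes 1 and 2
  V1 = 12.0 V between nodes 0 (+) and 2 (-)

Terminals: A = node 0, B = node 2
Nodal analysis, taking node 2 as the 0 V reference.
Source V1 fixes V_0 = 12 V.
KCL at each unknown node (sum of currents leaving = 0; resistances in Ω):
  Node 1: (V_1 - 12)/2.4 + (V_1 - 0)/56000 + (V_1 - 0)/430 = 0
Collecting terms: 0.419 × V_1 = 5  =>  V_1 = 11.93 V
I_R3 = (V_1 - V_2)/R3 = (11.93 - 0)/430 = 0.02775 A
P_R3 = I_R3² × R3 = (0.02775)² × 430 = 0.3311 W

Final answer: 0.3311 W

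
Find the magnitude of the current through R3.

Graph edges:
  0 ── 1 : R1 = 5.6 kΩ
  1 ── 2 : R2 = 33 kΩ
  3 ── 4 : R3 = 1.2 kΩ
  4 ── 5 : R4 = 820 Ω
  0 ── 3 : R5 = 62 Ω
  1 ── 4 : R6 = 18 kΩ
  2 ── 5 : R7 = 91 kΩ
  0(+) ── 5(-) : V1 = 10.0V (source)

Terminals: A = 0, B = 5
Nodal analysis, taking node 5 as the 0 V reference.
Source V1 fixes V_0 = 10 V.
KCL at each unknown node (sum of currents leaving = 0; resistances in Ω):
  Node 1: (V_1 - 10)/5600 + (V_1 - V_2)/33000 + (V_1 - V_4)/18000 = 0
  Node 2: (V_2 - V_1)/33000 + (V_2 - 0)/91000 = 0
  Node 3: (V_3 - V_4)/1200 + (V_3 - 10)/62 = 0
  Node 4: (V_4 - V_3)/1200 + (V_4 - 0)/820 + (V_4 - V_1)/18000 = 0
Collecting terms (coefficients in siemens):
  0.0002644·V_1 - 0.0000303·V_2 - 0.00005556·V_4 = 0.001786
  0.00004129·V_2 - 0.0000303·V_1 = 0
  0.01696·V_3 - 0.0008333·V_4 = 0.1613
  0.002108·V_4 - 0.00005556·V_1 - 0.0008333·V_3 = 0
Solving these 4 simultaneous equations (Gaussian elimination) gives:
  V_1 = 8.304 V, V_2 = 6.094 V, V_3 = 9.708 V, V_4 = 4.056 V
I_R3 = (V_3 - V_4)/R3 = (9.708 - 4.056)/1200 = 0.00471 A
|I_R3| = 0.00471 A

Final answer: |I_R3| = 0.00471 A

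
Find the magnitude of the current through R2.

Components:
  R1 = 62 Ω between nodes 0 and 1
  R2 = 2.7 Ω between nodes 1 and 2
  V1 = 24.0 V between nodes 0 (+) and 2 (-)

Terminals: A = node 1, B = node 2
Nodal analysis, taking node 2 as the 0 V reference.
Source V1 fixes V_0 = 24 V.
KCL at each unknown node (sum of currents leaving = 0; resistances in Ω):
  Node 1: (V_1 - 24)/62 + (V_1 - 0)/2.7 = 0
Collecting terms: 0.3865 × V_1 = 0.3871  =>  V_1 = 1.002 V
I_R2 = (V_1 - V_2)/R2 = (1.002 - 0)/2.7 = 0.3709 A
|I_R2| = 0.3709 A

Final answer: |I_R2| = 0.3709 A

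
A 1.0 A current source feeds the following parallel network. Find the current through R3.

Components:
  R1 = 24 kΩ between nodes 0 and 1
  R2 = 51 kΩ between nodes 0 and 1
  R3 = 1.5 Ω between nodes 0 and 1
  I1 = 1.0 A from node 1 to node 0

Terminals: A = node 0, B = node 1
All resistors sit directly between nodes 0 and 1, so they are in parallel and share one voltage V; the full source current 1 A splits among them.
1/R_par = 1/24000 + 1/51000 + 1/1.5 = 0.6667 S  =>  R_par = 1.5 Ω
V = I × R_par = 1 × 1.5 = 1.5 V
I_R3 = V/R3 = 1.5/1.5 = 0.9999 A

Final answer: 0.9999 A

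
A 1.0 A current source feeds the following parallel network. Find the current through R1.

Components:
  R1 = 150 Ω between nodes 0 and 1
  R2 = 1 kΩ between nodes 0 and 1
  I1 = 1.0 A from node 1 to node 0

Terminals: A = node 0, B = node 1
All resistors sit directly between nodes 0 and 1, so they are in parallel and share one voltage V; the full source current 1 A splits among them.
1/R_par = 1/150 + 1/1000 = 0.007667 S  =>  R_par = 130.4 Ω
V = I × R_par = 1 × 130.4 = 130.4 V
I_R1 = V/R1 = 130.4/150 = 0.8696 A

Final answer: 0.8696 A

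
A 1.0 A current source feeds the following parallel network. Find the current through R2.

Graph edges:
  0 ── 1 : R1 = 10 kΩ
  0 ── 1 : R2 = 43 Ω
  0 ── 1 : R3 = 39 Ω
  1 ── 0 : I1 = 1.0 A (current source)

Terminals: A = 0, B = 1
All resistors sit directly between nodes 0 and 1, so they are in parallel and share one voltage V; the full source current 1 A splits among them.
1/R_par = 1/10000 + 1/43 + 1/39 = 0.049 S  =>  R_par = 20.41 Ω
V = I × R_par = 1 × 20.41 = 20.41 V
I_R2 = V/R2 = 20.41/43 = 0.4746 A

Final answer: 0.4746 A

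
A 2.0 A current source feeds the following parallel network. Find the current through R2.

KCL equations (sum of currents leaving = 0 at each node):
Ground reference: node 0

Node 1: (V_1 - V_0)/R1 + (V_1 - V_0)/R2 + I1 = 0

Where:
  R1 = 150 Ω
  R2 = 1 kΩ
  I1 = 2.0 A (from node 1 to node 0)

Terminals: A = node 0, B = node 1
All resistors sit directly between nodes 0 and 1, so they are in parallel and share one voltage V; the full source current 2 A splits among them.
1/R_par = 1/150 + 1/1000 = 0.007667 S  =>  R_par = 130.4 Ω
V = I × R_par = 2 × 130.4 = 260.9 V
I_R2 = V/R2 = 260.9/1000 = 0.2609 A

Final answer: 0.2609 A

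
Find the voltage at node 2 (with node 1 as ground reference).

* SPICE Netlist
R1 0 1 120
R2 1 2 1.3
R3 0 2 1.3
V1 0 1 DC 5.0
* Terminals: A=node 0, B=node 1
Nodal analysis, taking node 1 as the 0 V reference.
Source V1 fixes V_0 = 5 V.
KCL at each unknown node (sum of currents leaving = 0; resistances in Ω):
  Node 2: (V_2 - 0)/1.3 + (V_2 - 5)/1.3 = 0
Collecting terms: 1.538 × V_2 = 3.846  =>  V_2 = 2.5 V
The requested potential is V_2 = 2.5 V.

Final answer: V_2 = 2.5 V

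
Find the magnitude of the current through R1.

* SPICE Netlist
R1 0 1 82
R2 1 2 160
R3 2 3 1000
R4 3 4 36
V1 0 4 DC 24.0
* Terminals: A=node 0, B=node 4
Nodal analysis, taking node 4 as the 0 V reference.
Source V1 fixes V_0 = 24 V.
KCL at each unknown node (sum of currents leaving = 0; resistances in Ω):
  Node 1: (V_1 - 24)/82 + (V_1 - V_2)/160 = 0
  Node 2: (V_2 - V_1)/160 + (V_2 - V_3)/1000 = 0
  Node 3: (V_3 - V_2)/1000 + (V_3 - 0)/36 = 0
Collecting terms (coefficients in siemens):
  0.01845·V_1 - 0.00625·V_2 = 0.2927
  0.00725·V_2 - 0.00625·V_1 - 0.001·V_3 = 0
  0.02878·V_3 - 0.001·V_2 = 0
Solving these 3 simultaneous equations (Gaussian elimination) gives:
  V_1 = 22.46 V, V_2 = 19.46 V, V_3 = 0.6761 V
I_R1 = (V_0 - V_1)/R1 = (24 - 22.46)/82 = 0.01878 A
|I_R1| = 0.01878 A

Final answer: |I_R1| = 0.01878 A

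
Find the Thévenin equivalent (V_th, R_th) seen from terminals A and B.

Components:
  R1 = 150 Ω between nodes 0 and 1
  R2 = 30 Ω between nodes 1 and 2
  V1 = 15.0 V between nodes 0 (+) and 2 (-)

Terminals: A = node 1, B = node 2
Step 1 — V_th is the open-circuit voltage V_A - V_B (nothing connected across the terminals).
Nodal analysis, taking node 2 as the 0 V reference.
Source V1 fixes V_0 = 15 V.
KCL at each unknown node (sum of currents leaving = 0; resistances in Ω):
  Node 1: (V_1 - 15)/150 + (V_1 - 0)/30 = 0
Collecting terms: 0.04 × V_1 = 0.1  =>  V_1 = 2.5 V
V_th = V_1 - V_2 = 2.5 - 0 = 2.5 V
Step 2 — R_th: zero the source — replace V1 by a short circuit (node 2 merges into node 0) — and find the resistance seen between A (node 1) and B (node 0).
Reduce the network between node 1 (A) and node 0 (B) by series/parallel combination:
  Rp1 = R1 ‖ R2 (parallel, both between nodes 0 and 1) = 1/(1/150 + 1/30) = 25 Ω
R_th = 25 Ω

Final answer: V_th = 2.5 V, R_th = 25 Ω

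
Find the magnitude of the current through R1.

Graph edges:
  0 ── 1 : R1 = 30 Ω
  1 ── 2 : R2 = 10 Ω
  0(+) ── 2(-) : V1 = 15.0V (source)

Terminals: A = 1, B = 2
Nodal analysis, taking node 2 as the 0 V reference.
Source V1 fixes V_0 = 15 V.
KCL at each unknown node (sum of currents leaving = 0; resistances in Ω):
  Node 1: (V_1 - 15)/30 + (V_1 - 0)/10 = 0
Collecting terms: 0.1333 × V_1 = 0.5  =>  V_1 = 3.75 V
I_R1 = (V_0 - V_1)/R1 = (15 - 3.75)/30 = 0.375 A
|I_R1| = 0.375 A

Final answer: |I_R1| = 0.375 A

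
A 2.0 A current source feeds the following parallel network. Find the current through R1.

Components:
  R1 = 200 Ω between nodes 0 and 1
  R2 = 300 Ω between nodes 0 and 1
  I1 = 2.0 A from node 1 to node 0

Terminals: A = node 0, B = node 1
All resistors sit directly between nodes 0 and 1, so they are in parallel and share one voltage V; the full source current 2 A splits among them.
1/R_par = 1/200 + 1/300 = 0.008333 S  =>  R_par = 120 Ω
V = I × R_par = 2 × 120 = 240 V
I_R1 = V/R1 = 240/200 = 1.2 A

Final answer: 1.2 A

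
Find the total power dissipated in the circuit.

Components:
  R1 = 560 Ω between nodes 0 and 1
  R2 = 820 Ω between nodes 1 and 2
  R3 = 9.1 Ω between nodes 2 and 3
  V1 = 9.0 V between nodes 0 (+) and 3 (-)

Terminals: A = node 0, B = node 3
Nodal analysis, taking node 3 as the 0 V reference.
Source V1 fixes V_0 = 9 V.
KCL at each unknown node (sum of currents leaving = 0; resistances in Ω):
  Node 1: (V_1 - 9)/560 + (V_1 - V_2)/820 = 0
  Node 2: (V_2 - V_1)/820 + (V_2 - 0)/9.1 = 0
Collecting terms (coefficients in siemens):
  0.003005·V_1 - 0.00122·V_2 = 0.01607
  0.1111·V_2 - 0.00122·V_1 = 0
Determinant D = (0.003005)(0.1111) - (-0.00122)(-0.00122) = 0.0003324
V_1 = [(0.01607)(0.1111) - (-0.00122)(0)]/D = 5.372 V
V_2 = [(0.003005)(0) - (0.01607)(-0.00122)]/D = 0.05896 V
Power in each resistor, P = (ΔV)²/R:
  P_R1 = (9 - 5.372)²/560 = 0.02351 W
  P_R2 = (5.372 - 0.05896)²/820 = 0.03442 W
  P_R3 = (0.05896 - 0)²/9.1 = 0.000382 W
P_total = P_R1 + P_R2 + P_R3 = 0.05831 W

Final answer: 0.05831 W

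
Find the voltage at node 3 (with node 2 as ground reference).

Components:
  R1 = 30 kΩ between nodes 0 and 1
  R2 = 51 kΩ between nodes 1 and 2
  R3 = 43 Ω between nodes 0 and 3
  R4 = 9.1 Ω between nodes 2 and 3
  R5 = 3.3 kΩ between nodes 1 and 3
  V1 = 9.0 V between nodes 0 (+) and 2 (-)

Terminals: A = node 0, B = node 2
Nodal analysis, taking node 2 as the 0 V reference.
Source V1 fixes V_0 = 9 V.
KCL at each unknown node (sum of currents leaving = 0; resistances in Ω):
  Node 1: (V_1 - 9)/30000 + (V_1 - 0)/51000 + (V_1 - V_3)/3300 = 0
  Node 3: (V_3 - 9)/43 + (V_3 - 0)/9.1 + (V_3 - V_1)/3300 = 0
Collecting terms (coefficients in siemens):
  0.000356·V_1 - 0.000303·V_3 = 0.0003
  0.1334·V_3 - 0.000303·V_1 = 0.2093
Determinant D = (0.000356)(0.1334) - (-0.000303)(-0.000303) = 0.00004741
V_1 = [(0.0003)(0.1334) - (-0.000303)(0.2093)]/D = 2.182 V
V_3 = [(0.000356)(0.2093) - (0.0003)(-0.000303)]/D = 1.573 V
The requested potential is V_3 = 1.573 V.

Final answer: V_3 = 1.573 V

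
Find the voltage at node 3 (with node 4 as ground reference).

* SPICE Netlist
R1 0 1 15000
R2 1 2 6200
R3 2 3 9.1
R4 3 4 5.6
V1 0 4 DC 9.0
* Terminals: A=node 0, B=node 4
Nodal analysis, taking node 4 as the 0 V reference.
Source V1 fixes V_0 = 9 V.
KCL at each unknown node (sum of currents leaving = 0; resistances in Ω):
  Node 1: (V_1 - 9)/15000 + (V_1 - V_2)/6200 = 0
  Node 2: (V_2 - V_1)/6200 + (V_2 - V_3)/9.1 = 0
  Node 3: (V_3 - V_2)/9.1 + (V_3 - 0)/5.6 = 0
Collecting terms (coefficients in siemens):
  0.000228·V_1 - 0.0001613·V_2 = 0.0006
  0.1101·V_2 - 0.0001613·V_1 - 0.1099·V_3 = 0
  0.2885·V_3 - 0.1099·V_2 = 0
Solving these 3 simultaneous equations (Gaussian elimination) gives:
  V_1 = 2.636 V, V_2 = 0.006236 V, V_3 = 0.002376 V
The requested potential is V_3 = 0.002376 V.

Final answer: V_3 = 0.002376 V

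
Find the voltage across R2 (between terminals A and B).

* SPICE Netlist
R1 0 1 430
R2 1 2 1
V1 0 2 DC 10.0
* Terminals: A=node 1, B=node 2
R1 and R2 are in series across V1 (node 0 → node 1 → node 2), and the output A–B is taken across R2, so this is a voltage divider.
Series current: I = V1/(R1 + R2) = 10/(430 + 1) = 10/431 = 0.0232 A
V_R2 = I × R2 = V1 × R2/(R1 + R2) = 10 × 1/431 = 0.0232 V

Final answer: 0.0232 V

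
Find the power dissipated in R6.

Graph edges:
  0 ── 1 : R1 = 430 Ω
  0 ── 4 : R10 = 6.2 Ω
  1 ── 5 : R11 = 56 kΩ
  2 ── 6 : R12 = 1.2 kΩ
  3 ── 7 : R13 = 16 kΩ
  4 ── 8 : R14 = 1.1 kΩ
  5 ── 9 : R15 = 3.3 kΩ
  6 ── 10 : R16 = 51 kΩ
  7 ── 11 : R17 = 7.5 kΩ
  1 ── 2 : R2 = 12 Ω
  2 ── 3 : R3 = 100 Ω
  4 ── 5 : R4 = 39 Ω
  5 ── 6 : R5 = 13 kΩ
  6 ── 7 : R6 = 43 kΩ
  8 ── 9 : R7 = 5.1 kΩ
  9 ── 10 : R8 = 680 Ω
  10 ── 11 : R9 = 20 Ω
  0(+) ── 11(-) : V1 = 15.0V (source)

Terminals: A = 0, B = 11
Nodal analysis, taking node 11 as the 0 V reference.
Source V1 fixes V_0 = 15 V.
KCL at each unknown node (sum of currents leaving = 0; resistances in Ω):
  Node 1: (V_1 - 15)/430 + (V_1 - V_2)/12 + (V_1 - V_5)/56000 = 0
  Node 2: (V_2 - V_1)/12 + (V_2 - V_3)/100 + (V_2 - V_6)/1200 = 0
  Node 3: (V_3 - V_2)/100 + (V_3 - V_7)/16000 = 0
  Node 4: (V_4 - V_5)/39 + (V_4 - 15)/6.2 + (V_4 - V_8)/1100 = 0
  Node 5: (V_5 - V_4)/39 + (V_5 - V_6)/13000 + (V_5 - V_1)/56000 + (V_5 - V_9)/3300 = 0
  Node 6: (V_6 - V_5)/13000 + (V_6 - V_7)/43000 + (V_6 - V_2)/1200 + (V_6 - V_10)/51000 = 0
  Node 7: (V_7 - V_6)/43000 + (V_7 - V_3)/16000 + (V_7 - 0)/7500 = 0
  Node 8: (V_8 - V_9)/5100 + (V_8 - V_4)/1100 = 0
  Node 9: (V_9 - V_8)/5100 + (V_9 - V_10)/680 + (V_9 - V_5)/3300 = 0
  Node 10: (V_10 - V_9)/680 + (V_10 - 0)/20 + (V_10 - V_6)/51000 = 0
Collecting terms (coefficients in siemens):
  0.08568·V_1 - 0.08333·V_2 - 0.00001786·V_5 = 0.03488
  0.09417·V_2 - 0.08333·V_1 - 0.01·V_3 - 0.0008333·V_6 = 0
  0.01006·V_3 - 0.01·V_2 - 0.0000625·V_7 = 0
  0.1878·V_4 - 0.02564·V_5 - 0.0009091·V_8 = 2.419
  0.02604·V_5 - 0.00001786·V_1 - 0.02564·V_4 - 0.00007692·V_6 - 0.000303·V_9 = 0
  0.0009531·V_6 - 0.0008333·V_2 - 0.00007692·V_5 - 0.00002326·V_7 - 0.00001961·V_10 = 0
  0.0002191·V_7 - 0.0000625·V_3 - 0.00002326·V_6 = 0
  0.001105·V_8 - 0.0009091·V_4 - 0.0001961·V_9 = 0
  0.00197·V_9 - 0.000303·V_5 - 0.0001961·V_8 - 0.001471·V_10 = 0
  0.05149·V_10 - 0.00001961·V_6 - 0.001471·V_9 = 0
Solving these 10 simultaneous equations (Gaussian elimination) gives:
  V_1 = 14.59 V, V_2 = 14.57 V, V_3 = 14.52 V, V_4 = 14.97 V
  V_5 = 14.83 V, V_6 = 14.08 V, V_7 = 5.636 V, V_8 = 12.96 V
  V_9 = 3.654 V, V_10 = 0.1097 V
I_R6 = (V_6 - V_7)/R6 = (14.08 - 5.636)/43000 = 0.0001964 A
P_R6 = I_R6² × R6 = (0.0001964)² × 43000 = 0.001658 W

Final answer: 0.001658 W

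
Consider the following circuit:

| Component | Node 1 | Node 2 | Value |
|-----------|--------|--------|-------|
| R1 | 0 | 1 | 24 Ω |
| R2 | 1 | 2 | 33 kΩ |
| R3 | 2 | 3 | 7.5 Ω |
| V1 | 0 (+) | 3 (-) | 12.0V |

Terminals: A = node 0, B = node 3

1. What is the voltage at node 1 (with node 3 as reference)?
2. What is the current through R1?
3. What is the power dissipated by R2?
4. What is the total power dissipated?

Nodal analysis, taking node 3 as the 0 V reference.
Source V1 fixes V_0 = 12 V.
KCL at each unknown node (sum of currents leaving = 0; resistances in Ω):
  Node 1: (V_1 - 12)/24 + (V_1 - V_2)/33000 = 0
  Node 2: (V_2 - V_1)/33000 + (V_2 - 0)/7.5 = 0
Collecting terms (coefficients in siemens):
  0.0417·V_1 - 0.0000303·V_2 = 0.5
  0.1334·V_2 - 0.0000303·V_1 = 0
Determinant D = (0.0417)(0.1334) - (-0.0000303)(-0.0000303) = 0.005561
V_1 = [(0.5)(0.1334) - (-0.0000303)(0)]/D = 11.99 V
V_2 = [(0.0417)(0) - (0.5)(-0.0000303)]/D = 0.002725 V
Part 1:
  Read off the nodal solution: V_1 = 11.99 V
Part 2:
  I_R1 = (V_0 - V_1)/R1 = (12 - 11.99)/24 = 0.0003633 A
  Magnitude: I_R1 = 0.0003633 A
Part 3:
  I_R2 = (V_1 - V_2)/R2 = (11.99 - 0.002725)/33000 = 0.0003633 A
  P_R2 = I_R2² × R2 = (0.0003633)² × 33000 = 0.004355 W
Part 4:
  Power in each resistor, P = (ΔV)²/R:
    P_R1 = (12 - 11.99)²/24 = 0.000003168 W
    P_R2 = (11.99 - 0.002725)²/33000 = 0.004355 W
    P_R3 = (0.002725 - 0)²/7.5 = 0.0000009898 W
  P_total = P_R1 + P_R2 + P_R3 = 0.004359 W

Final answers:
1. V_1 = 11.99 V
2. I_R1 = 0.0003633 A
3. P_R2 = 0.004355 W
4. P_total = 0.004359 W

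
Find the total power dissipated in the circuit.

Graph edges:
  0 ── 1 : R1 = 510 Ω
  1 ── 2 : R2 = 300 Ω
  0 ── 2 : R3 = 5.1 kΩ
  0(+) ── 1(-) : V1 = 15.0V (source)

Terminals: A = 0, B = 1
Nodal analysis, taking node 1 as the 0 V reference.
Source V1 fixes V_0 = 15 V.
KCL at each unknown node (sum of currents leaving = 0; resistances in Ω):
  Node 2: (V_2 - 0)/300 + (V_2 - 15)/5100 = 0
Collecting terms: 0.003529 × V_2 = 0.002941  =>  V_2 = 0.8333 V
Power in each resistor, P = (ΔV)²/R:
  P_R1 = (15 - 0)²/510 = 0.4412 W
  P_R2 = (0 - 0.8333)²/300 = 0.002315 W
  P_R3 = (15 - 0.8333)²/5100 = 0.03935 W
P_total = P_R1 + P_R2 + P_R3 = 0.4828 W

Final answer: 0.4828 W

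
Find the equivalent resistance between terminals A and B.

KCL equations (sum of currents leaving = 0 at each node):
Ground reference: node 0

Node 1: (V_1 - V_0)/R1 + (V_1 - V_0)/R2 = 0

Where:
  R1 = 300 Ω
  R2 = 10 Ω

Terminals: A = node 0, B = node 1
Reduce the network between node 0 (A) and node 1 (B) by series/parallel combination:
  Rp1 = R1 ‖ R2 (parallel, both between nodes 0 and 1) = 1/(1/300 + 1/10) = 9.677 Ω
R_eq = 9.677 Ω

Final answer: 9.677 Ω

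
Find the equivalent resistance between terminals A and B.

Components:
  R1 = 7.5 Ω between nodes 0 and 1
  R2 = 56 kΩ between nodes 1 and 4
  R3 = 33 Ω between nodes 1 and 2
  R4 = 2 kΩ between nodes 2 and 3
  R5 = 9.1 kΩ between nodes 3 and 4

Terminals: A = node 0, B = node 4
Reduce the network between node 0 (A) and node 4 (B) by series/parallel combination:
  Rs1 = R3 + R4 (series, joined only at node 2) = 33 + 2000 = 2033 Ω
  Rs2 = R5 + Rs1 (series, joined only at node 3) = 9100 + 2033 = 11130 Ω
  Rp1 = R2 ‖ Rs2 (parallel, both between nodes 1 and 4) = 1/(1/56000 + 1/11130) = 9287 Ω
  Rs3 = R1 + Rp1 (series, joined only at node 1) = 7.5 + 9287 = 9294 Ω
R_eq = 9.294 kΩ

Final answer: 9.294 kΩ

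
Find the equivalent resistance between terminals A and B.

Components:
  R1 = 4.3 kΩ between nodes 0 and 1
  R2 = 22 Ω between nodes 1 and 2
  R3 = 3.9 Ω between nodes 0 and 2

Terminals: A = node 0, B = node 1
Reduce the network between node 0 (A) and node 1 (B) by series/parallel combination:
  Rs1 = R3 + R2 (series, joined only at node 2) = 3.9 + 22 = 25.9 Ω
  Rp1 = R1 ‖ Rs1 (parallel, both between nodes 0 and 1) = 1/(1/4300 + 1/25.9) = 25.74 Ω
R_eq = 25.74 Ω

Final answer: 25.74 Ω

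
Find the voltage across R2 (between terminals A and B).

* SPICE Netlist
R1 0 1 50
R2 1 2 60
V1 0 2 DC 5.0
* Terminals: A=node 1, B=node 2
R1 and R2 are in series across V1 (node 0 → node 1 → node 2), and the output A–B is taken across R2, so this is a voltage divider.
Series current: I = V1/(R1 + R2) = 5/(50 + 60) = 5/110 = 0.04545 A
V_R2 = I × R2 = V1 × R2/(R1 + R2) = 5 × 60/110 = 2.727 V

Final answer: 2.727 V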